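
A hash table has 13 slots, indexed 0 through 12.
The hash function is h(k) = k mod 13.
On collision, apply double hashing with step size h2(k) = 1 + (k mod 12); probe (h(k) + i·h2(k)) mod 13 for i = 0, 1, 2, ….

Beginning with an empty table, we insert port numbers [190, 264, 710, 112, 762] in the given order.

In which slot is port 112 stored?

0

190: h=8 → slot 8
264: h=4 → slot 4
710: h=8, h2=3, probe 8,11 → slot 11
112: h=8, h2=5, probe 8,0 → slot 0
762: h=8, h2=7, probe 8,2 → slot 2
Table: [112, -, 762, -, 264, -, -, -, 190, -, -, 710, -]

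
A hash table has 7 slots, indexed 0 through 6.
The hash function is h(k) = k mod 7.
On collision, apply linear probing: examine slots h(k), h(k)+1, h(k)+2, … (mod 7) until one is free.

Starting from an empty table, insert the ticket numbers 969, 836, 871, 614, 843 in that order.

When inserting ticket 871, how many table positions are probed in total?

969: h=3 => slot 3
836: h=3, probe 3,4 => slot 4
871: h=3, probe 3,4,5 => slot 5
614: h=5, probe 5,6 => slot 6
843: h=3, probe 3,4,5,6,0 => slot 0
Table: [843, —, —, 969, 836, 871, 614]

3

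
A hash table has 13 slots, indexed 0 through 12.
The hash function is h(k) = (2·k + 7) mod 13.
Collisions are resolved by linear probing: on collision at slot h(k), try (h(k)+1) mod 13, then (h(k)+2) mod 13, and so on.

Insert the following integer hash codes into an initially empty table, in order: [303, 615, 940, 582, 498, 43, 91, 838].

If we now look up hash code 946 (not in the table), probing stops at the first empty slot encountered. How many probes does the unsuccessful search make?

303 hashes to 2; slot 2 is free -> place at 2.
615 hashes to 2; 2 taken -> place at 3.
940 hashes to 2; 2,3 taken -> place at 4.
582 hashes to 1; slot 1 is free -> place at 1.
498 hashes to 2; 2,3,4 taken -> place at 5.
43 hashes to 2; 2,3,4,5 taken -> place at 6.
91 hashes to 7; slot 7 is free -> place at 7.
838 hashes to 6; 6,7 taken -> place at 8.
Table: [∅, 582, 303, 615, 940, 498, 43, 91, 838, ∅, ∅, ∅, ∅]
Lookup 946: h=1, probe 1,2,3,4,5,6,7,8,9 → slot 9 empty, not found.

9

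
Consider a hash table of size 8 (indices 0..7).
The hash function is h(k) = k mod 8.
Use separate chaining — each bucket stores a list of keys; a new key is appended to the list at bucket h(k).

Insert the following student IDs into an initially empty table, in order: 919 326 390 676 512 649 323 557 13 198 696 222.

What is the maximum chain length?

4

Insert 919: h=7, bucket 7 empty → new chain.
Insert 326: h=6, bucket 6 empty → new chain.
Insert 390: h=6, bucket 6 nonempty → append to chain.
Insert 676: h=4, bucket 4 empty → new chain.
Insert 512: h=0, bucket 0 empty → new chain.
Insert 649: h=1, bucket 1 empty → new chain.
Insert 323: h=3, bucket 3 empty → new chain.
Insert 557: h=5, bucket 5 empty → new chain.
Insert 13: h=5, bucket 5 nonempty → append to chain.
Insert 198: h=6, bucket 6 nonempty → append to chain.
Insert 696: h=0, bucket 0 nonempty → append to chain.
Insert 222: h=6, bucket 6 nonempty → append to chain.
Final buckets:
0: 512 -> 696
1: 649
2: —
3: 323
4: 676
5: 557 -> 13
6: 326 -> 390 -> 198 -> 222
7: 919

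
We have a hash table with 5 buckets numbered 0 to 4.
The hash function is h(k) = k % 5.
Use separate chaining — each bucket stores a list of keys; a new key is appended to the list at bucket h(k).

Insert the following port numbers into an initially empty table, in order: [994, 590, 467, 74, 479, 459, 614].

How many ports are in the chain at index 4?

5

Insert 994: h=4, bucket 4 empty → new chain.
Insert 590: h=0, bucket 0 empty → new chain.
Insert 467: h=2, bucket 2 empty → new chain.
Insert 74: h=4, bucket 4 nonempty → append to chain.
Insert 479: h=4, bucket 4 nonempty → append to chain.
Insert 459: h=4, bucket 4 nonempty → append to chain.
Insert 614: h=4, bucket 4 nonempty → append to chain.
Final buckets:
0: 590
1: -
2: 467
3: -
4: 994 -> 74 -> 479 -> 459 -> 614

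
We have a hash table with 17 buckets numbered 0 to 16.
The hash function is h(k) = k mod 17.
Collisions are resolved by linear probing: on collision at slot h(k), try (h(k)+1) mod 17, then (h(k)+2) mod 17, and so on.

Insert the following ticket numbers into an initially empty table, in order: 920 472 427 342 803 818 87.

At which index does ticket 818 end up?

Insert 920: h=2, slot 2 empty -> index 2.
Insert 472: h=13, slot 13 empty -> index 13.
Insert 427: h=2, slot 2 occupied -> index 3.
Insert 342: h=2, slots 2,3 occupied -> index 4.
Insert 803: h=4, slot 4 occupied -> index 5.
Insert 818: h=2, slots 2,3,4,5 occupied -> index 6.
Insert 87: h=2, slots 2,3,4,5,6 occupied -> index 7.
Table: [_, _, 920, 427, 342, 803, 818, 87, _, _, _, _, _, 472, _, _, _]

6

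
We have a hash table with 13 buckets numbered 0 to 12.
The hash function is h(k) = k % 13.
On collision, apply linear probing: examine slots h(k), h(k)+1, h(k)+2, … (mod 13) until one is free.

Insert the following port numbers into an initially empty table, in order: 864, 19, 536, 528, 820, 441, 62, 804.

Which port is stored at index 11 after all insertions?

864: h=6 => slot 6
19: h=6, probe 6,7 => slot 7
536: h=3 => slot 3
528: h=8 => slot 8
820: h=1 => slot 1
441: h=12 => slot 12
62: h=10 => slot 10
804: h=11 => slot 11
Table: [∅, 820, ∅, 536, ∅, ∅, 864, 19, 528, ∅, 62, 804, 441]

804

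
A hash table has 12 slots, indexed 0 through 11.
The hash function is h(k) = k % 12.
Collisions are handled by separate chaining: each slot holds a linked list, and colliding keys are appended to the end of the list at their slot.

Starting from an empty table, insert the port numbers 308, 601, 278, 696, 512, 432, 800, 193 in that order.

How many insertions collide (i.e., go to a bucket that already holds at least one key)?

4

Insert 308: h=8, bucket 8 empty -> new chain.
Insert 601: h=1, bucket 1 empty -> new chain.
Insert 278: h=2, bucket 2 empty -> new chain.
Insert 696: h=0, bucket 0 empty -> new chain.
Insert 512: h=8, bucket 8 nonempty -> append to chain.
Insert 432: h=0, bucket 0 nonempty -> append to chain.
Insert 800: h=8, bucket 8 nonempty -> append to chain.
Insert 193: h=1, bucket 1 nonempty -> append to chain.
Final buckets:
0: 696 -> 432
1: 601 -> 193
2: 278
3: —
4: —
5: —
6: —
7: —
8: 308 -> 512 -> 800
9: —
10: —
11: —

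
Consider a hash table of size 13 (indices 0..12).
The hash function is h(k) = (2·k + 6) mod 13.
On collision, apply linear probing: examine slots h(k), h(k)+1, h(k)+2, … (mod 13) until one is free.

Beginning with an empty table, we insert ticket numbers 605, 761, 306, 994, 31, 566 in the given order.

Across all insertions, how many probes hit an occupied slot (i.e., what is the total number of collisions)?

Insert 605: h=7, slot 7 empty => index 7.
Insert 761: h=7, slot 7 occupied => index 8.
Insert 306: h=7, slots 7,8 occupied => index 9.
Insert 994: h=5, slot 5 empty => index 5.
Insert 31: h=3, slot 3 empty => index 3.
Insert 566: h=7, slots 7,8,9 occupied => index 10.
Table: [∅, ∅, ∅, 31, ∅, 994, ∅, 605, 761, 306, 566, ∅, ∅]

6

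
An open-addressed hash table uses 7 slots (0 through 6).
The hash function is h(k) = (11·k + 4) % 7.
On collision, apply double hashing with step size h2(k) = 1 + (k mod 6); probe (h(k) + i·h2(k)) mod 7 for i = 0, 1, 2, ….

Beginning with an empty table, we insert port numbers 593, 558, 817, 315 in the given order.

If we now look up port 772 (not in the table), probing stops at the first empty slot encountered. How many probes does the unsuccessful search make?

593: h=3 => slot 3
558: h=3, h2=1, probe 3,4 => slot 4
817: h=3, h2=2, probe 3,5 => slot 5
315: h=4, h2=4, probe 4,1 => slot 1
Table: [., 315, ., 593, 558, 817, .]
Lookup 772: h=5, h2=5, probe 5,3,1,6 → slot 6 empty, not found.

4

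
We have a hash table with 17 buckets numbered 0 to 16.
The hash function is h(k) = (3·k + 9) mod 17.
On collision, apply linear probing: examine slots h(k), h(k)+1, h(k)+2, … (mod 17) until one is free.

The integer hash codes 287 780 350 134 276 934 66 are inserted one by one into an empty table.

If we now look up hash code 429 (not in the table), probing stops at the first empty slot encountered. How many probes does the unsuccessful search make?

287 hashes to 3; slot 3 is free => place at 3.
780 hashes to 3; 3 taken => place at 4.
350 hashes to 5; slot 5 is free => place at 5.
134 hashes to 3; 3,4,5 taken => place at 6.
276 hashes to 4; 4,5,6 taken => place at 7.
934 hashes to 6; 6,7 taken => place at 8.
66 hashes to 3; 3,4,5,6,7,8 taken => place at 9.
Table: [_, _, _, 287, 780, 350, 134, 276, 934, 66, _, _, _, _, _, _, _]
Lookup 429: h=4, probe 4,5,6,7,8,9,10 → slot 10 empty, not found.

7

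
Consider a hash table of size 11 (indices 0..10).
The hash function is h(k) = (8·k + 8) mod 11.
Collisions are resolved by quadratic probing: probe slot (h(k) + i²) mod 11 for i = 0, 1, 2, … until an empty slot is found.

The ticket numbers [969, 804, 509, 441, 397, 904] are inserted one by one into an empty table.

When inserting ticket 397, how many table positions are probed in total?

969 hashes to 5; slot 5 is free => place at 5.
804 hashes to 5; 5 taken => place at 6.
509 hashes to 10; slot 10 is free => place at 10.
441 hashes to 5; 5,6 taken => place at 9.
397 hashes to 5; 5,6,9 taken => place at 3.
904 hashes to 2; slot 2 is free => place at 2.
Table: [∅, ∅, 904, 397, ∅, 969, 804, ∅, ∅, 441, 509]

4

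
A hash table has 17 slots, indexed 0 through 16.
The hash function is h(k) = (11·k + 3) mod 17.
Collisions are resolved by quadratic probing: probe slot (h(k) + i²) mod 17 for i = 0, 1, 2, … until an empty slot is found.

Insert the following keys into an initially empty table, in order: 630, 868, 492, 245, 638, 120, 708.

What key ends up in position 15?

630: h=14 → slot 14
868: h=14, probe 14,15 → slot 15
492: h=9 → slot 9
245: h=12 → slot 12
638: h=0 → slot 0
120: h=14, probe 14,15,1 → slot 1
708: h=5 → slot 5
Table: [638, 120, ., ., ., 708, ., ., ., 492, ., ., 245, ., 630, 868, .]

868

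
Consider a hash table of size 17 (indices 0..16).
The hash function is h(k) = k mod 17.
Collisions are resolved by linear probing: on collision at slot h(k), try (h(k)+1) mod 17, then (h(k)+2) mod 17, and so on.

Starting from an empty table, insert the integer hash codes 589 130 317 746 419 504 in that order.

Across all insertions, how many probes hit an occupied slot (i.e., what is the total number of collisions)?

11

589 hashes to 11; slot 11 is free → place at 11.
130 hashes to 11; 11 taken → place at 12.
317 hashes to 11; 11,12 taken → place at 13.
746 hashes to 15; slot 15 is free → place at 15.
419 hashes to 11; 11,12,13 taken → place at 14.
504 hashes to 11; 11,12,13,14,15 taken → place at 16.
Table: [-, -, -, -, -, -, -, -, -, -, -, 589, 130, 317, 419, 746, 504]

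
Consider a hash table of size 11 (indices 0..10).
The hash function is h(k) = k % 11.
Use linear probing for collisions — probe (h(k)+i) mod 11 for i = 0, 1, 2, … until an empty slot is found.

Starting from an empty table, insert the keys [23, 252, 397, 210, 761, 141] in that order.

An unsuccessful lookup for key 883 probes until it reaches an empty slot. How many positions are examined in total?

Insert 23: h=1, slot 1 empty -> index 1.
Insert 252: h=10, slot 10 empty -> index 10.
Insert 397: h=1, slot 1 occupied -> index 2.
Insert 210: h=1, slots 1,2 occupied -> index 3.
Insert 761: h=2, slots 2,3 occupied -> index 4.
Insert 141: h=9, slot 9 empty -> index 9.
Table: [-, 23, 397, 210, 761, -, -, -, -, 141, 252]
Lookup 883: h=3, probe 3,4,5 → slot 5 empty, not found.

3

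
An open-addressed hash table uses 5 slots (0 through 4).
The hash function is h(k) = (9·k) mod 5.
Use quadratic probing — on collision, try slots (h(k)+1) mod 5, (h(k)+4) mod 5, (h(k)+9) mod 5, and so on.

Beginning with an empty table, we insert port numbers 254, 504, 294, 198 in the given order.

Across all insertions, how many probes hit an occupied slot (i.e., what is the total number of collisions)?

254 hashes to 1; slot 1 is free -> place at 1.
504 hashes to 1; 1 taken -> place at 2.
294 hashes to 1; 1,2 taken -> place at 0.
198 hashes to 2; 2 taken -> place at 3.
Table: [294, 254, 504, 198, —]

4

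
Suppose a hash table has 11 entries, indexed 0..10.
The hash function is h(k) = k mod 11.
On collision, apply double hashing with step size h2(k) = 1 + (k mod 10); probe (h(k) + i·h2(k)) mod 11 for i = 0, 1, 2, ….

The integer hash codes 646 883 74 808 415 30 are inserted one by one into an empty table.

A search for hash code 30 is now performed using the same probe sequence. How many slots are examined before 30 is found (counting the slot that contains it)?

3

646: h=8 -> slot 8
883: h=3 -> slot 3
74: h=8, h2=5, probe 8,2 -> slot 2
808: h=5 -> slot 5
415: h=8, h2=6, probe 8,3,9 -> slot 9
30: h=8, h2=1, probe 8,9,10 -> slot 10
Table: [_, _, 74, 883, _, 808, _, _, 646, 415, 30]
Lookup 30: h=8, h2=1, probe 8,9,10 → found at 10.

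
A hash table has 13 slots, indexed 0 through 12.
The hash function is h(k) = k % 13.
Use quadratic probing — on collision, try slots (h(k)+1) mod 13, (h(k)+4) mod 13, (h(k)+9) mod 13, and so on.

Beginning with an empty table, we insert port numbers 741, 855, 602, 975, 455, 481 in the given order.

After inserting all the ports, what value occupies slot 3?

481

Insert 741: h=0, slot 0 empty → index 0.
Insert 855: h=10, slot 10 empty → index 10.
Insert 602: h=4, slot 4 empty → index 4.
Insert 975: h=0, slot 0 occupied → index 1.
Insert 455: h=0, slots 0,1,4 occupied → index 9.
Insert 481: h=0, slots 0,1,4,9 occupied → index 3.
Table: [741, 975, ., 481, 602, ., ., ., ., 455, 855, ., .]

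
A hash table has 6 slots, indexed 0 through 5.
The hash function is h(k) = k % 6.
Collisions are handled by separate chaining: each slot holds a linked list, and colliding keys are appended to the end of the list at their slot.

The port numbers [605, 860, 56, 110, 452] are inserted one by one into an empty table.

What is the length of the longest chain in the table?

Insert 605: h=5, bucket 5 empty -> new chain.
Insert 860: h=2, bucket 2 empty -> new chain.
Insert 56: h=2, bucket 2 nonempty -> append to chain.
Insert 110: h=2, bucket 2 nonempty -> append to chain.
Insert 452: h=2, bucket 2 nonempty -> append to chain.
Final buckets:
0: ∅
1: ∅
2: 860 -> 56 -> 110 -> 452
3: ∅
4: ∅
5: 605

4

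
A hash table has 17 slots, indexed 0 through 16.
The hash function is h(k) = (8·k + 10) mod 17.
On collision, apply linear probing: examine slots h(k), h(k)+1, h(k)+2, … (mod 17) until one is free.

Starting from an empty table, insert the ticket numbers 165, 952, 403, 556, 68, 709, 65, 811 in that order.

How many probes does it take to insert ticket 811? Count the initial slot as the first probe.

Insert 165: h=4, slot 4 empty => index 4.
Insert 952: h=10, slot 10 empty => index 10.
Insert 403: h=4, slot 4 occupied => index 5.
Insert 556: h=4, slots 4,5 occupied => index 6.
Insert 68: h=10, slot 10 occupied => index 11.
Insert 709: h=4, slots 4,5,6 occupied => index 7.
Insert 65: h=3, slot 3 empty => index 3.
Insert 811: h=4, slots 4,5,6,7 occupied => index 8.
Table: [., ., ., 65, 165, 403, 556, 709, 811, ., 952, 68, ., ., ., ., .]

5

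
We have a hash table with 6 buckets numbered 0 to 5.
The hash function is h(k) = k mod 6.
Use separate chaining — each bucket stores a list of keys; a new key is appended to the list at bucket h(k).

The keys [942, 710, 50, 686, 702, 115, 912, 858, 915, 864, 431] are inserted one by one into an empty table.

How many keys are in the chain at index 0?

5

942 -> bucket 0
710 -> bucket 2
50 -> bucket 2 (collision)
686 -> bucket 2 (collision)
702 -> bucket 0 (collision)
115 -> bucket 1
912 -> bucket 0 (collision)
858 -> bucket 0 (collision)
915 -> bucket 3
864 -> bucket 0 (collision)
431 -> bucket 5
Final buckets:
0: 942 -> 702 -> 912 -> 858 -> 864
1: 115
2: 710 -> 50 -> 686
3: 915
4: .
5: 431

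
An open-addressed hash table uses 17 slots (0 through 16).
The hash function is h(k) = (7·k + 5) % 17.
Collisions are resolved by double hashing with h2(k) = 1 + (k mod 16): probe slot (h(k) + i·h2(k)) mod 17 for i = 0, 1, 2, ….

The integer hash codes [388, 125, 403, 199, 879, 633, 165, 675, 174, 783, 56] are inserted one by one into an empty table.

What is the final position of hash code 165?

10

388: h=1 -> slot 1
125: h=13 -> slot 13
403: h=4 -> slot 4
199: h=4, h2=8, probe 4,12 -> slot 12
879: h=4, h2=16, probe 4,3 -> slot 3
633: h=16 -> slot 16
165: h=4, h2=6, probe 4,10 -> slot 10
675: h=4, h2=4, probe 4,8 -> slot 8
174: h=16, h2=15, probe 16,14 -> slot 14
783: h=12, h2=16, probe 12,11 -> slot 11
56: h=6 -> slot 6
Table: [., 388, ., 879, 403, ., 56, ., 675, ., 165, 783, 199, 125, 174, ., 633]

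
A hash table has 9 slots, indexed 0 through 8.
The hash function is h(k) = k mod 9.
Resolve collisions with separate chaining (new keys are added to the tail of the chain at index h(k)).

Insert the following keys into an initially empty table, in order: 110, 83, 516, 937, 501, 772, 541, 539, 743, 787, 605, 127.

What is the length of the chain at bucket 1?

Insert 110: h=2, bucket 2 empty → new chain.
Insert 83: h=2, bucket 2 nonempty → append to chain.
Insert 516: h=3, bucket 3 empty → new chain.
Insert 937: h=1, bucket 1 empty → new chain.
Insert 501: h=6, bucket 6 empty → new chain.
Insert 772: h=7, bucket 7 empty → new chain.
Insert 541: h=1, bucket 1 nonempty → append to chain.
Insert 539: h=8, bucket 8 empty → new chain.
Insert 743: h=5, bucket 5 empty → new chain.
Insert 787: h=4, bucket 4 empty → new chain.
Insert 605: h=2, bucket 2 nonempty → append to chain.
Insert 127: h=1, bucket 1 nonempty → append to chain.
Final buckets:
0: _
1: 937 -> 541 -> 127
2: 110 -> 83 -> 605
3: 516
4: 787
5: 743
6: 501
7: 772
8: 539

3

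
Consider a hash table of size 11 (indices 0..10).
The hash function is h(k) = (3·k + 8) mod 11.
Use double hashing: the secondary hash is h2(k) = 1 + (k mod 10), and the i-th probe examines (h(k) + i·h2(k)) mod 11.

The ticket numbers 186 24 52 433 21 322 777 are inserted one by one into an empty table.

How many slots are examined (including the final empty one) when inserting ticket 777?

186: h=5 → slot 5
24: h=3 → slot 3
52: h=10 → slot 10
433: h=9 → slot 9
21: h=5, h2=2, probe 5,7 → slot 7
322: h=6 → slot 6
777: h=7, h2=8, probe 7,4 → slot 4
Table: [_, _, _, 24, 777, 186, 322, 21, _, 433, 52]

2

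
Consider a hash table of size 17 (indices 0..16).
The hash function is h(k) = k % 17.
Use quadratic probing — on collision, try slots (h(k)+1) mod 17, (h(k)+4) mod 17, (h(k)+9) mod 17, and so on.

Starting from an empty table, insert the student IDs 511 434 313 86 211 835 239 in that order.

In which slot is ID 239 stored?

Insert 511: h=1, slot 1 empty -> index 1.
Insert 434: h=9, slot 9 empty -> index 9.
Insert 313: h=7, slot 7 empty -> index 7.
Insert 86: h=1, slot 1 occupied -> index 2.
Insert 211: h=7, slot 7 occupied -> index 8.
Insert 835: h=2, slot 2 occupied -> index 3.
Insert 239: h=1, slots 1,2 occupied -> index 5.
Table: [∅, 511, 86, 835, ∅, 239, ∅, 313, 211, 434, ∅, ∅, ∅, ∅, ∅, ∅, ∅]

5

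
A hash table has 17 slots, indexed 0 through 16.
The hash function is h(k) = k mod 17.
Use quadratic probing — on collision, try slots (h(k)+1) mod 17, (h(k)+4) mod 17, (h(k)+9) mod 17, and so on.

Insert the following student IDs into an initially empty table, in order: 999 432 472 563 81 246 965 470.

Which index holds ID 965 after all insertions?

5

999 hashes to 13; slot 13 is free => place at 13.
432 hashes to 7; slot 7 is free => place at 7.
472 hashes to 13; 13 taken => place at 14.
563 hashes to 2; slot 2 is free => place at 2.
81 hashes to 13; 13,14 taken => place at 0.
246 hashes to 8; slot 8 is free => place at 8.
965 hashes to 13; 13,14,0 taken => place at 5.
470 hashes to 11; slot 11 is free => place at 11.
Table: [81, _, 563, _, _, 965, _, 432, 246, _, _, 470, _, 999, 472, _, _]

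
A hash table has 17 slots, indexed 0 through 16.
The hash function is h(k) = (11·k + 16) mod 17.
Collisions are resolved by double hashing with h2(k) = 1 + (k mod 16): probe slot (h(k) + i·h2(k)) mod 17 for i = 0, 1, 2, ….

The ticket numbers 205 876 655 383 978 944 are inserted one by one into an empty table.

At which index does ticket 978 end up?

16

205: h=10 -> slot 10
876: h=13 -> slot 13
655: h=13, h2=16, probe 13,12 -> slot 12
383: h=13, h2=16, probe 13,12,11 -> slot 11
978: h=13, h2=3, probe 13,16 -> slot 16
944: h=13, h2=1, probe 13,14 -> slot 14
Table: [∅, ∅, ∅, ∅, ∅, ∅, ∅, ∅, ∅, ∅, 205, 383, 655, 876, 944, ∅, 978]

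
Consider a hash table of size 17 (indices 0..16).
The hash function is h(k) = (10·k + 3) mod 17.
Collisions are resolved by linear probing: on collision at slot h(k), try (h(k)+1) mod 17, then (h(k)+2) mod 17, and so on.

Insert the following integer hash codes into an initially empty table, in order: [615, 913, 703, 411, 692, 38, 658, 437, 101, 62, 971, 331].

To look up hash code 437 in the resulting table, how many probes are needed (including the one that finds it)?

Insert 615: h=16, slot 16 empty -> index 16.
Insert 913: h=4, slot 4 empty -> index 4.
Insert 703: h=12, slot 12 empty -> index 12.
Insert 411: h=16, slot 16 occupied -> index 0.
Insert 692: h=4, slot 4 occupied -> index 5.
Insert 38: h=9, slot 9 empty -> index 9.
Insert 658: h=4, slots 4,5 occupied -> index 6.
Insert 437: h=4, slots 4,5,6 occupied -> index 7.
Insert 101: h=10, slot 10 empty -> index 10.
Insert 62: h=11, slot 11 empty -> index 11.
Insert 971: h=6, slots 6,7 occupied -> index 8.
Insert 331: h=15, slot 15 empty -> index 15.
Table: [411, —, —, —, 913, 692, 658, 437, 971, 38, 101, 62, 703, —, —, 331, 615]
Lookup 437: h=4, probe 4,5,6,7 → found at 7.

4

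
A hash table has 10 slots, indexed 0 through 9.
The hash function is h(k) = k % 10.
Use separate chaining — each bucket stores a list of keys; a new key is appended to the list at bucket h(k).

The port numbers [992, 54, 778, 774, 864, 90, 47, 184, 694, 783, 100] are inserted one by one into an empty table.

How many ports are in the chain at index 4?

5

992 → bucket 2
54 → bucket 4
778 → bucket 8
774 → bucket 4 (collision)
864 → bucket 4 (collision)
90 → bucket 0
47 → bucket 7
184 → bucket 4 (collision)
694 → bucket 4 (collision)
783 → bucket 3
100 → bucket 0 (collision)
Final buckets:
0: 90 -> 100
1: .
2: 992
3: 783
4: 54 -> 774 -> 864 -> 184 -> 694
5: .
6: .
7: 47
8: 778
9: .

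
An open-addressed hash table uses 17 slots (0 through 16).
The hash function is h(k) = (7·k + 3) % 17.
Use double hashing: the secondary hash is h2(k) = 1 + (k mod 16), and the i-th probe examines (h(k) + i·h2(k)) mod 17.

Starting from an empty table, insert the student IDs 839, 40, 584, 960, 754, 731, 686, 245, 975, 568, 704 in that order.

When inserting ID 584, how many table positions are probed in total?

839: h=11 => slot 11
40: h=11, h2=9, probe 11,3 => slot 3
584: h=11, h2=9, probe 11,3,12 => slot 12
960: h=8 => slot 8
754: h=11, h2=3, probe 11,14 => slot 14
731: h=3, h2=12, probe 3,15 => slot 15
686: h=11, h2=15, probe 11,9 => slot 9
245: h=1 => slot 1
975: h=11, h2=16, probe 11,10 => slot 10
568: h=1, h2=9, probe 1,10,2 => slot 2
704: h=1, h2=1, probe 1,2,3,4 => slot 4
Table: [-, 245, 568, 40, 704, -, -, -, 960, 686, 975, 839, 584, -, 754, 731, -]

3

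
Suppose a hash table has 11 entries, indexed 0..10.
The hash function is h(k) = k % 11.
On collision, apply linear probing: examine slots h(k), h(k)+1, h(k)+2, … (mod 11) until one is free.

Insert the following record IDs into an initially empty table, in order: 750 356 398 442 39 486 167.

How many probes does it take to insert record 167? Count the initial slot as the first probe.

Insert 750: h=2, slot 2 empty => index 2.
Insert 356: h=4, slot 4 empty => index 4.
Insert 398: h=2, slot 2 occupied => index 3.
Insert 442: h=2, slots 2,3,4 occupied => index 5.
Insert 39: h=6, slot 6 empty => index 6.
Insert 486: h=2, slots 2,3,4,5,6 occupied => index 7.
Insert 167: h=2, slots 2,3,4,5,6,7 occupied => index 8.
Table: [—, —, 750, 398, 356, 442, 39, 486, 167, —, —]

7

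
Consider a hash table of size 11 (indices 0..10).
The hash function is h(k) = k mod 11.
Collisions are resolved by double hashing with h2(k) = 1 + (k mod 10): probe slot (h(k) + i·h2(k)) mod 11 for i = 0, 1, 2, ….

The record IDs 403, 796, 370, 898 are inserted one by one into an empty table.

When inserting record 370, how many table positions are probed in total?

2

Insert 403: h=7, slot 7 empty → index 7.
Insert 796: h=4, slot 4 empty → index 4.
Insert 370: h=7, h2=1, slot 7 occupied → index 8.
Insert 898: h=7, h2=9, slot 7 occupied → index 5.
Table: [—, —, —, —, 796, 898, —, 403, 370, —, —]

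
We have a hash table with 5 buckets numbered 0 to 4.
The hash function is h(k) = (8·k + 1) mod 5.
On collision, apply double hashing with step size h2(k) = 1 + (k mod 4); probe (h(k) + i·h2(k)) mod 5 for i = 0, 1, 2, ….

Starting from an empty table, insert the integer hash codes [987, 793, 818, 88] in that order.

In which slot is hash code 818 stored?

Insert 987: h=2, slot 2 empty => index 2.
Insert 793: h=0, slot 0 empty => index 0.
Insert 818: h=0, h2=3, slot 0 occupied => index 3.
Insert 88: h=0, h2=1, slot 0 occupied => index 1.
Table: [793, 88, 987, 818, -]

3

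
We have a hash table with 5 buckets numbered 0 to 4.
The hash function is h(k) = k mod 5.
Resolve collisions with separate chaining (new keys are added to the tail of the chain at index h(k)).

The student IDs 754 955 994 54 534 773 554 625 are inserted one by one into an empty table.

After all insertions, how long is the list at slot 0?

Insert 754: h=4, bucket 4 empty → new chain.
Insert 955: h=0, bucket 0 empty → new chain.
Insert 994: h=4, bucket 4 nonempty → append to chain.
Insert 54: h=4, bucket 4 nonempty → append to chain.
Insert 534: h=4, bucket 4 nonempty → append to chain.
Insert 773: h=3, bucket 3 empty → new chain.
Insert 554: h=4, bucket 4 nonempty → append to chain.
Insert 625: h=0, bucket 0 nonempty → append to chain.
Final buckets:
0: 955 -> 625
1: -
2: -
3: 773
4: 754 -> 994 -> 54 -> 534 -> 554

2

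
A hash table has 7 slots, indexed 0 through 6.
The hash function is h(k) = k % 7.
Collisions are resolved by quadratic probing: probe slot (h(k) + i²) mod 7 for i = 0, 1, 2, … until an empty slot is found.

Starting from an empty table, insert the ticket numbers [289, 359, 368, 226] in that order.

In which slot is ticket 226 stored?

Insert 289: h=2, slot 2 empty => index 2.
Insert 359: h=2, slot 2 occupied => index 3.
Insert 368: h=4, slot 4 empty => index 4.
Insert 226: h=2, slots 2,3 occupied => index 6.
Table: [∅, ∅, 289, 359, 368, ∅, 226]

6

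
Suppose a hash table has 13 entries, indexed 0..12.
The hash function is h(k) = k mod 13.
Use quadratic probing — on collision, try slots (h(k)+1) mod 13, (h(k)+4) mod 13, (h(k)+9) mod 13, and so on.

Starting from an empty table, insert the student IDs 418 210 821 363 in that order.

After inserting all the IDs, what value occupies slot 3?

210

Insert 418: h=2, slot 2 empty => index 2.
Insert 210: h=2, slot 2 occupied => index 3.
Insert 821: h=2, slots 2,3 occupied => index 6.
Insert 363: h=12, slot 12 empty => index 12.
Table: [_, _, 418, 210, _, _, 821, _, _, _, _, _, 363]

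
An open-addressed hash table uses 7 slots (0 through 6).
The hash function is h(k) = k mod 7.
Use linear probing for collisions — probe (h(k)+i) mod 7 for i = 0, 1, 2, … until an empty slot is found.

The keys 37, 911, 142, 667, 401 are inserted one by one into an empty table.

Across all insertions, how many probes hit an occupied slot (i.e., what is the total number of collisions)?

37: h=2 → slot 2
911: h=1 → slot 1
142: h=2, probe 2,3 → slot 3
667: h=2, probe 2,3,4 → slot 4
401: h=2, probe 2,3,4,5 → slot 5
Table: [∅, 911, 37, 142, 667, 401, ∅]

6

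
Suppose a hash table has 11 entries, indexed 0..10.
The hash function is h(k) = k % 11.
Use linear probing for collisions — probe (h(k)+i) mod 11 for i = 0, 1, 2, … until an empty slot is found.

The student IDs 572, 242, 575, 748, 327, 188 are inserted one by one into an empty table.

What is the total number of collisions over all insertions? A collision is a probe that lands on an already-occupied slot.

572 hashes to 0; slot 0 is free → place at 0.
242 hashes to 0; 0 taken → place at 1.
575 hashes to 3; slot 3 is free → place at 3.
748 hashes to 0; 0,1 taken → place at 2.
327 hashes to 8; slot 8 is free → place at 8.
188 hashes to 1; 1,2,3 taken → place at 4.
Table: [572, 242, 748, 575, 188, —, —, —, 327, —, —]

6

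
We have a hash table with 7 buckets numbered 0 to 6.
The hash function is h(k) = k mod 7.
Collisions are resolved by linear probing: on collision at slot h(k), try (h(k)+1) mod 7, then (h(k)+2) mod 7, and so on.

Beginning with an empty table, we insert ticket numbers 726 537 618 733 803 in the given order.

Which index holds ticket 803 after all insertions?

Insert 726: h=5, slot 5 empty => index 5.
Insert 537: h=5, slot 5 occupied => index 6.
Insert 618: h=2, slot 2 empty => index 2.
Insert 733: h=5, slots 5,6 occupied => index 0.
Insert 803: h=5, slots 5,6,0 occupied => index 1.
Table: [733, 803, 618, -, -, 726, 537]

1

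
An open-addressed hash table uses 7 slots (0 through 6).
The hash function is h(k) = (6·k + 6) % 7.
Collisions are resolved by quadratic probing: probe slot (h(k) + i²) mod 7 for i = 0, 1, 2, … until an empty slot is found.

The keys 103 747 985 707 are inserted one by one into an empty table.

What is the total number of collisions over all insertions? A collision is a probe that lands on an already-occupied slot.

3

Insert 103: h=1, slot 1 empty -> index 1.
Insert 747: h=1, slot 1 occupied -> index 2.
Insert 985: h=1, slots 1,2 occupied -> index 5.
Insert 707: h=6, slot 6 empty -> index 6.
Table: [∅, 103, 747, ∅, ∅, 985, 707]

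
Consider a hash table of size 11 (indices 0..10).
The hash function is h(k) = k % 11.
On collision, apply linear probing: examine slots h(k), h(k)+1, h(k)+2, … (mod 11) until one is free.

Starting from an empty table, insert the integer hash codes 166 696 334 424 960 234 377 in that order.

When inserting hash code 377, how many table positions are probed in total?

166 hashes to 1; slot 1 is free → place at 1.
696 hashes to 3; slot 3 is free → place at 3.
334 hashes to 4; slot 4 is free → place at 4.
424 hashes to 6; slot 6 is free → place at 6.
960 hashes to 3; 3,4 taken → place at 5.
234 hashes to 3; 3,4,5,6 taken → place at 7.
377 hashes to 3; 3,4,5,6,7 taken → place at 8.
Table: [-, 166, -, 696, 334, 960, 424, 234, 377, -, -]

6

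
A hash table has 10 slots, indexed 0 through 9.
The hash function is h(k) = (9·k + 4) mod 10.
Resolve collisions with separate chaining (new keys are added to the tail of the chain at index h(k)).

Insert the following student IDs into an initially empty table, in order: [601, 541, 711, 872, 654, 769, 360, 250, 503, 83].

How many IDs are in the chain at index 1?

2

601 -> bucket 3
541 -> bucket 3 (collision)
711 -> bucket 3 (collision)
872 -> bucket 2
654 -> bucket 0
769 -> bucket 5
360 -> bucket 4
250 -> bucket 4 (collision)
503 -> bucket 1
83 -> bucket 1 (collision)
Final buckets:
0: 654
1: 503 -> 83
2: 872
3: 601 -> 541 -> 711
4: 360 -> 250
5: 769
6: -
7: -
8: -
9: -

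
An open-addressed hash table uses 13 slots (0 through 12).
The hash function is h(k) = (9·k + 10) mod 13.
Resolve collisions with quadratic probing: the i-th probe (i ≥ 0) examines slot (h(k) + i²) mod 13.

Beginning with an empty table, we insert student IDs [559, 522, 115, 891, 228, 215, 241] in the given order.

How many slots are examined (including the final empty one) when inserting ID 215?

3

559: h=10 => slot 10
522: h=2 => slot 2
115: h=5 => slot 5
891: h=8 => slot 8
228: h=8, probe 8,9 => slot 9
215: h=8, probe 8,9,12 => slot 12
241: h=8, probe 8,9,12,4 => slot 4
Table: [∅, ∅, 522, ∅, 241, 115, ∅, ∅, 891, 228, 559, ∅, 215]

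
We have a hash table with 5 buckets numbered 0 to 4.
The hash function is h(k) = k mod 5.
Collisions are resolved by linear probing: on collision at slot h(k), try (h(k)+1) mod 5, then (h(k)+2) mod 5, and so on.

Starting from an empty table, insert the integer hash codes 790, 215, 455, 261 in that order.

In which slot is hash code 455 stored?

2

790: h=0 => slot 0
215: h=0, probe 0,1 => slot 1
455: h=0, probe 0,1,2 => slot 2
261: h=1, probe 1,2,3 => slot 3
Table: [790, 215, 455, 261, -]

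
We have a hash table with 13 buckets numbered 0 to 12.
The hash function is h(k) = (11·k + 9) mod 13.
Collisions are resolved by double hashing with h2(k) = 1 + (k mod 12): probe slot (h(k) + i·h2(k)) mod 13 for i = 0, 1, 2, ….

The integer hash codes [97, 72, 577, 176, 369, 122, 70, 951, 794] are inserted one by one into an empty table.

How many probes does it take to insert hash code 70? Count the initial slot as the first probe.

4

Insert 97: h=10, slot 10 empty => index 10.
Insert 72: h=8, slot 8 empty => index 8.
Insert 577: h=12, slot 12 empty => index 12.
Insert 176: h=8, h2=9, slot 8 occupied => index 4.
Insert 369: h=12, h2=10, slot 12 occupied => index 9.
Insert 122: h=12, h2=3, slot 12 occupied => index 2.
Insert 70: h=12, h2=11, slots 12,10,8 occupied => index 6.
Insert 951: h=5, slot 5 empty => index 5.
Insert 794: h=7, slot 7 empty => index 7.
Table: [∅, ∅, 122, ∅, 176, 951, 70, 794, 72, 369, 97, ∅, 577]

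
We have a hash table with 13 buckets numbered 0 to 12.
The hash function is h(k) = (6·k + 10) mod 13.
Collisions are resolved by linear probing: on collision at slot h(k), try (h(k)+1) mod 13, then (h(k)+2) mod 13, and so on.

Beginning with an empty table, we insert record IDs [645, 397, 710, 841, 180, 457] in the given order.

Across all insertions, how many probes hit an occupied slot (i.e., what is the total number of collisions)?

645 hashes to 6; slot 6 is free -> place at 6.
397 hashes to 0; slot 0 is free -> place at 0.
710 hashes to 6; 6 taken -> place at 7.
841 hashes to 12; slot 12 is free -> place at 12.
180 hashes to 11; slot 11 is free -> place at 11.
457 hashes to 9; slot 9 is free -> place at 9.
Table: [397, _, _, _, _, _, 645, 710, _, 457, _, 180, 841]

1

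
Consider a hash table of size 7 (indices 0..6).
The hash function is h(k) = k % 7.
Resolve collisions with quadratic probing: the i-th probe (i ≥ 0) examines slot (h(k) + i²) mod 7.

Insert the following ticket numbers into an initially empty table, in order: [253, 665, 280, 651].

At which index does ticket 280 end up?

253 hashes to 1; slot 1 is free -> place at 1.
665 hashes to 0; slot 0 is free -> place at 0.
280 hashes to 0; 0,1 taken -> place at 4.
651 hashes to 0; 0,1,4 taken -> place at 2.
Table: [665, 253, 651, _, 280, _, _]

4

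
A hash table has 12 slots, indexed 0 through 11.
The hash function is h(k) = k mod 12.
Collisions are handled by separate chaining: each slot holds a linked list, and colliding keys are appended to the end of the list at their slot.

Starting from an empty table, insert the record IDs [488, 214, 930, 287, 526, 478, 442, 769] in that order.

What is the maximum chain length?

4

488 → bucket 8
214 → bucket 10
930 → bucket 6
287 → bucket 11
526 → bucket 10 (collision)
478 → bucket 10 (collision)
442 → bucket 10 (collision)
769 → bucket 1
Final buckets:
0: -
1: 769
2: -
3: -
4: -
5: -
6: 930
7: -
8: 488
9: -
10: 214 -> 526 -> 478 -> 442
11: 287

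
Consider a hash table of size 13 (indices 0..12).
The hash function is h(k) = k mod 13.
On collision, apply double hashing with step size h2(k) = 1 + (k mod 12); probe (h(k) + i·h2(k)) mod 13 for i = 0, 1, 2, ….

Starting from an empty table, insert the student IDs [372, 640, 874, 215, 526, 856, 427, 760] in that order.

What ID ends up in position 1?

874

372 hashes to 8; slot 8 is free -> place at 8.
640 hashes to 3; slot 3 is free -> place at 3.
874 hashes to 3, h2=11; 3 taken -> place at 1.
215 hashes to 7; slot 7 is free -> place at 7.
526 hashes to 6; slot 6 is free -> place at 6.
856 hashes to 11; slot 11 is free -> place at 11.
427 hashes to 11, h2=8; 11,6,1 taken -> place at 9.
760 hashes to 6, h2=5; 6,11,3,8 taken -> place at 0.
Table: [760, 874, ∅, 640, ∅, ∅, 526, 215, 372, 427, ∅, 856, ∅]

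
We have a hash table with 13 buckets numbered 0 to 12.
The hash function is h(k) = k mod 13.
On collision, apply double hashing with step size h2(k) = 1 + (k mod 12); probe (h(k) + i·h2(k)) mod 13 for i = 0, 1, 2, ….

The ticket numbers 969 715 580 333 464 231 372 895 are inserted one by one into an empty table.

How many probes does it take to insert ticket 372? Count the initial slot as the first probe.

969: h=7 → slot 7
715: h=0 → slot 0
580: h=8 → slot 8
333: h=8, h2=10, probe 8,5 → slot 5
464: h=9 → slot 9
231: h=10 → slot 10
372: h=8, h2=1, probe 8,9,10,11 → slot 11
895: h=11, h2=8, probe 11,6 → slot 6
Table: [715, ., ., ., ., 333, 895, 969, 580, 464, 231, 372, .]

4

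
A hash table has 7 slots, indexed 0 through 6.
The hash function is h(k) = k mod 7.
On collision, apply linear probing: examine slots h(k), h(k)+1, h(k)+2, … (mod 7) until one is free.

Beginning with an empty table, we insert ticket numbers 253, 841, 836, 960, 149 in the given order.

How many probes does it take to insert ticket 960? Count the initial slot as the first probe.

Insert 253: h=1, slot 1 empty => index 1.
Insert 841: h=1, slot 1 occupied => index 2.
Insert 836: h=3, slot 3 empty => index 3.
Insert 960: h=1, slots 1,2,3 occupied => index 4.
Insert 149: h=2, slots 2,3,4 occupied => index 5.
Table: [_, 253, 841, 836, 960, 149, _]

4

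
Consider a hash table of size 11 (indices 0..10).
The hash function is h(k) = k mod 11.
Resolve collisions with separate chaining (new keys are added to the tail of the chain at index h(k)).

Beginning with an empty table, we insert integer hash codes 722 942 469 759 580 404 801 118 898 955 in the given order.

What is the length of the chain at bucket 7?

4

722 -> bucket 7
942 -> bucket 7 (collision)
469 -> bucket 7 (collision)
759 -> bucket 0
580 -> bucket 8
404 -> bucket 8 (collision)
801 -> bucket 9
118 -> bucket 8 (collision)
898 -> bucket 7 (collision)
955 -> bucket 9 (collision)
Final buckets:
0: 759
1: -
2: -
3: -
4: -
5: -
6: -
7: 722 -> 942 -> 469 -> 898
8: 580 -> 404 -> 118
9: 801 -> 955
10: -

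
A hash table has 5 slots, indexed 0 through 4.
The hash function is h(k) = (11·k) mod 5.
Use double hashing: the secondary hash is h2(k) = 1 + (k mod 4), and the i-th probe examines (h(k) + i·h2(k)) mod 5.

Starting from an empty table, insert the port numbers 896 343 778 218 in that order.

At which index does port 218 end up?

2

Insert 896: h=1, slot 1 empty → index 1.
Insert 343: h=3, slot 3 empty → index 3.
Insert 778: h=3, h2=3, slots 3,1 occupied → index 4.
Insert 218: h=3, h2=3, slots 3,1,4 occupied → index 2.
Table: [∅, 896, 218, 343, 778]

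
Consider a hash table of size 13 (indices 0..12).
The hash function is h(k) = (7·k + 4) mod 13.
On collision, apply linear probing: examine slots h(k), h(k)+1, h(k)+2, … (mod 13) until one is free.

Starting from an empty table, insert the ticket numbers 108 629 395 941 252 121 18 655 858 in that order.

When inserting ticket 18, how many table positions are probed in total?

5

108 hashes to 6; slot 6 is free → place at 6.
629 hashes to 0; slot 0 is free → place at 0.
395 hashes to 0; 0 taken → place at 1.
941 hashes to 0; 0,1 taken → place at 2.
252 hashes to 0; 0,1,2 taken → place at 3.
121 hashes to 6; 6 taken → place at 7.
18 hashes to 0; 0,1,2,3 taken → place at 4.
655 hashes to 0; 0,1,2,3,4 taken → place at 5.
858 hashes to 4; 4,5,6,7 taken → place at 8.
Table: [629, 395, 941, 252, 18, 655, 108, 121, 858, ., ., ., .]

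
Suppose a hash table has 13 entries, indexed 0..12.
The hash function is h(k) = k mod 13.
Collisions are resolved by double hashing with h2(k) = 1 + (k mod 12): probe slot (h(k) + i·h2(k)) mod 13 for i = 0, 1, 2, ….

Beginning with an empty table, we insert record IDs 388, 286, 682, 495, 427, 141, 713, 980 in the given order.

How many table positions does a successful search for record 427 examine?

388: h=11 -> slot 11
286: h=0 -> slot 0
682: h=6 -> slot 6
495: h=1 -> slot 1
427: h=11, h2=8, probe 11,6,1,9 -> slot 9
141: h=11, h2=10, probe 11,8 -> slot 8
713: h=11, h2=6, probe 11,4 -> slot 4
980: h=5 -> slot 5
Table: [286, 495, _, _, 713, 980, 682, _, 141, 427, _, 388, _]
Lookup 427: h=11, h2=8, probe 11,6,1,9 → found at 9.

4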